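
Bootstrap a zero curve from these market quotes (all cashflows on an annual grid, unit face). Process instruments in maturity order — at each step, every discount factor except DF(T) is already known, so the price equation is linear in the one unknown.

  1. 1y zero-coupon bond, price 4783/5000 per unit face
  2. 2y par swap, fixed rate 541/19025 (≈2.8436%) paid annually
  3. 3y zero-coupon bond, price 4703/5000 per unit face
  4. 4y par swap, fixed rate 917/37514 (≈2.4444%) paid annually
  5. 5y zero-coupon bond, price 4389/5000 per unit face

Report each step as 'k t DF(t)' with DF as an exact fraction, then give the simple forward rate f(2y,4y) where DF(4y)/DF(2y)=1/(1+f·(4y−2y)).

1 1 4783/5000
2 2 9459/10000
3 3 4703/5000
4 4 9083/10000
5 5 4389/5000
f(2y,4y) = ((9459/10000)/(9083/10000) − 1)/(2) = 188/9083 ≈ 2.0698%

step 1 [1y] zero: DF = P = 4783/5000 ≈ 0.956600
step 2 [2y] swap r/1=541/19025: DF=(1 − 541/19025·(0.956600))/(1+541/19025) = 9459/10000 ≈ 0.945900
step 3 [3y] zero: DF = P = 4703/5000 ≈ 0.940600
step 4 [4y] swap r/1=917/37514: DF=(1 − 917/37514·(0.956600+0.945900+0.940600))/(1+917/37514) = 9083/10000 ≈ 0.908300
step 5 [5y] zero: DF = P = 4389/5000 ≈ 0.877800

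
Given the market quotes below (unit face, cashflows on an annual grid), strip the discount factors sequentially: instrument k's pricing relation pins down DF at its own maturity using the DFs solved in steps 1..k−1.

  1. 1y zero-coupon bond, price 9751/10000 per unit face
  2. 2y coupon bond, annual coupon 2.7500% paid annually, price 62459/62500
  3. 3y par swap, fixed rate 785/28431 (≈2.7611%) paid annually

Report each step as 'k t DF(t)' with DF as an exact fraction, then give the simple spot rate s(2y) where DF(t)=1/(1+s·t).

1 1 9751/10000
2 2 1893/2000
3 3 1843/2000
s(2y) = (1/(1893/2000) − 1)/(2) = 107/3786 ≈ 2.8262%

step 1 [1y] zero: DF = P = 9751/10000 ≈ 0.975100
step 2 [2y] bond c/1=11/400: DF=(62459/62500 − 11/400·(0.975100))/(1+11/400) = 1893/2000 ≈ 0.946500
step 3 [3y] swap r/1=785/28431: DF=(1 − 785/28431·(0.975100+0.946500))/(1+785/28431) = 1843/2000 ≈ 0.921500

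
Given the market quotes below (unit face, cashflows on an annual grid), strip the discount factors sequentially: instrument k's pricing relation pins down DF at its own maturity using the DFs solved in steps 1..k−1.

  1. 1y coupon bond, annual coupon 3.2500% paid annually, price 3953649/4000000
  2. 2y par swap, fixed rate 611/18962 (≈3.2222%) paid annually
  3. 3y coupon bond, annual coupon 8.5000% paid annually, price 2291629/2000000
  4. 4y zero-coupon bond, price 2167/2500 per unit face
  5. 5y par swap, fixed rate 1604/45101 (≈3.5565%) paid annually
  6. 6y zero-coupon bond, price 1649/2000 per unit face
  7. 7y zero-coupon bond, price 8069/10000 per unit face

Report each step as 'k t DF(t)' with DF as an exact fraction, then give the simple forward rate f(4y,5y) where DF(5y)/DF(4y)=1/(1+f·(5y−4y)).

1 1 9573/10000
2 2 9389/10000
3 3 363/400
4 4 2167/2500
5 5 2099/2500
6 6 1649/2000
7 7 8069/10000
f(4y,5y) = ((2167/2500)/(2099/2500) − 1)/(1) = 68/2099 ≈ 3.2396%

step 1 [1y] bond c/1=13/400: DF=(3953649/4000000 − 13/400·(0))/(1+13/400) = 9573/10000 ≈ 0.957300
step 2 [2y] swap r/1=611/18962: DF=(1 − 611/18962·(0.957300))/(1+611/18962) = 9389/10000 ≈ 0.938900
step 3 [3y] bond c/1=17/200: DF=(2291629/2000000 − 17/200·(0.957300+0.938900))/(1+17/200) = 363/400 ≈ 0.907500
step 4 [4y] zero: DF = P = 2167/2500 ≈ 0.866800
step 5 [5y] swap r/1=1604/45101: DF=(1 − 1604/45101·(0.957300+0.938900+0.907500+0.866800))/(1+1604/45101) = 2099/2500 ≈ 0.839600
step 6 [6y] zero: DF = P = 1649/2000 ≈ 0.824500
step 7 [7y] zero: DF = P = 8069/10000 ≈ 0.806900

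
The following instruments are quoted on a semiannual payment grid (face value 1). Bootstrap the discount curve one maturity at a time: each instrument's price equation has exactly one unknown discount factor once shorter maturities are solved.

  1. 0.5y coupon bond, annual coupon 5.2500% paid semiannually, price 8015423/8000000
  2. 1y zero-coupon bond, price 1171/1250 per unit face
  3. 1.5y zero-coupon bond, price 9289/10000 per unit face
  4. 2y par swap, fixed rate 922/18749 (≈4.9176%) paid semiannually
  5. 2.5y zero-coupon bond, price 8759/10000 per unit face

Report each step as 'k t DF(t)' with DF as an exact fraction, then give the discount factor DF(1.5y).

step 1 [0.5y] bond c/2=21/800: DF=(8015423/8000000 − 21/800·(0))/(1+21/800) = 9763/10000 ≈ 0.976300
step 2 [1y] zero: DF = P = 1171/1250 ≈ 0.936800
step 3 [1.5y] zero: DF = P = 9289/10000 ≈ 0.928900
step 4 [2y] swap r/2=461/18749: DF=(1 − 461/18749·(0.976300+0.936800+0.928900))/(1+461/18749) = 4539/5000 ≈ 0.907800
step 5 [2.5y] zero: DF = P = 8759/10000 ≈ 0.875900

1 1/2 9763/10000
2 1 1171/1250
3 3/2 9289/10000
4 2 4539/5000
5 5/2 8759/10000
DF(1.5y) = 9289/10000 ≈ 0.928900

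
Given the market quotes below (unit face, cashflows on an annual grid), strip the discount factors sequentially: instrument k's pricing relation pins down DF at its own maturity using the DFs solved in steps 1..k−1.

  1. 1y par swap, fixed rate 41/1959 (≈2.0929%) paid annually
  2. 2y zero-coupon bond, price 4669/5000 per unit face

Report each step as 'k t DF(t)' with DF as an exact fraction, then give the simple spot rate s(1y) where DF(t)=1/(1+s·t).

1 1 1959/2000
2 2 4669/5000
s(1y) = (1/(1959/2000) − 1)/(1) = 41/1959 ≈ 2.0929%

step 1 [1y] swap r/1=41/1959: DF=(1 − 41/1959·(0))/(1+41/1959) = 1959/2000 ≈ 0.979500
step 2 [2y] zero: DF = P = 4669/5000 ≈ 0.933800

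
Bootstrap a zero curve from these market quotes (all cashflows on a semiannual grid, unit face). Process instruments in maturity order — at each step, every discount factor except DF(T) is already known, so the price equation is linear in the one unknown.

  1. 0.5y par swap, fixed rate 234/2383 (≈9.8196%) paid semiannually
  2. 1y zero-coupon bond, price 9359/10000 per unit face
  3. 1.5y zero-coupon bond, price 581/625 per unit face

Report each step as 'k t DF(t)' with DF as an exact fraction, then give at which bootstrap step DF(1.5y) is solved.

step 1 [0.5y] swap r/2=117/2383: DF=(1 − 117/2383·(0))/(1+117/2383) = 2383/2500 ≈ 0.953200
step 2 [1y] zero: DF = P = 9359/10000 ≈ 0.935900
step 3 [1.5y] zero: DF = P = 581/625 ≈ 0.929600

1 1/2 2383/2500
2 1 9359/10000
3 3/2 581/625
DF(1.5y) is solved at step 3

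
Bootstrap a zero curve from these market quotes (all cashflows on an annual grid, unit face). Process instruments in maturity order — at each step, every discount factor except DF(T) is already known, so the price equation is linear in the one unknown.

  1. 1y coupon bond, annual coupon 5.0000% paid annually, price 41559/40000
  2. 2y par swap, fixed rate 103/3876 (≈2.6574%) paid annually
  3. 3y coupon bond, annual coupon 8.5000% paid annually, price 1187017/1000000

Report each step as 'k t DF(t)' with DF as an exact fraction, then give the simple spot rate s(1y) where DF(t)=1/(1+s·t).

1 1 1979/2000
2 2 1897/2000
3 3 4711/5000
s(1y) = (1/(1979/2000) − 1)/(1) = 21/1979 ≈ 1.0611%

step 1 [1y] bond c/1=1/20: DF=(41559/40000 − 1/20·(0))/(1+1/20) = 1979/2000 ≈ 0.989500
step 2 [2y] swap r/1=103/3876: DF=(1 − 103/3876·(0.989500))/(1+103/3876) = 1897/2000 ≈ 0.948500
step 3 [3y] bond c/1=17/200: DF=(1187017/1000000 − 17/200·(0.989500+0.948500))/(1+17/200) = 4711/5000 ≈ 0.942200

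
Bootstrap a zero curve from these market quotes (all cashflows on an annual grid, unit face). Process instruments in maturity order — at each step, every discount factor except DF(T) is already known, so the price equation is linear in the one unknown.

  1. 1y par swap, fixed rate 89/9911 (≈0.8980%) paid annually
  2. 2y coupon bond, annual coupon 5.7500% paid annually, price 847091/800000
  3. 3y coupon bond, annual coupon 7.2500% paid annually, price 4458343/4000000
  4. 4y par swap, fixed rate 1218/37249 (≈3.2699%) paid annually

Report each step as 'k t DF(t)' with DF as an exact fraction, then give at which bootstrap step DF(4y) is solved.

1 1 9911/10000
2 2 4737/5000
3 3 4541/5000
4 4 4391/5000
DF(4y) is solved at step 4

step 1 [1y] swap r/1=89/9911: DF=(1 − 89/9911·(0))/(1+89/9911) = 9911/10000 ≈ 0.991100
step 2 [2y] bond c/1=23/400: DF=(847091/800000 − 23/400·(0.991100))/(1+23/400) = 4737/5000 ≈ 0.947400
step 3 [3y] bond c/1=29/400: DF=(4458343/4000000 − 29/400·(0.991100+0.947400))/(1+29/400) = 4541/5000 ≈ 0.908200
step 4 [4y] swap r/1=1218/37249: DF=(1 − 1218/37249·(0.991100+0.947400+0.908200))/(1+1218/37249) = 4391/5000 ≈ 0.878200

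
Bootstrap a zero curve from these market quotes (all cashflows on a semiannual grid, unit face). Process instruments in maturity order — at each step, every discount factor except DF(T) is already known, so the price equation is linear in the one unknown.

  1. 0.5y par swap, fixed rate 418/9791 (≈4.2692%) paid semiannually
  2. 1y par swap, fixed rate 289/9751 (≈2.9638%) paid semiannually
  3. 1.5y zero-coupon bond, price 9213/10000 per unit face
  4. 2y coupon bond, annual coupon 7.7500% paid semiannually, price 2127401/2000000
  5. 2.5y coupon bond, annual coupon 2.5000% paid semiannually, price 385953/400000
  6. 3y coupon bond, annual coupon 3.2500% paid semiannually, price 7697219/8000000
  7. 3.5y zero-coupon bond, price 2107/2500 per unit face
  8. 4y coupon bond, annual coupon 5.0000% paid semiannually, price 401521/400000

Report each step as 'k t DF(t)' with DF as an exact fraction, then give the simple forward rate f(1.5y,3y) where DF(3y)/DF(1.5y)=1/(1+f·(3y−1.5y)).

1 1/2 9791/10000
2 1 9711/10000
3 3/2 9213/10000
4 2 9169/10000
5 5/2 4531/5000
6 3 8717/10000
7 7/2 2107/2500
8 4 823/1000
f(1.5y,3y) = ((9213/10000)/(8717/10000) − 1)/(3/2) = 992/26151 ≈ 3.7934%

step 1 [0.5y] swap r/2=209/9791: DF=(1 − 209/9791·(0))/(1+209/9791) = 9791/10000 ≈ 0.979100
step 2 [1y] swap r/2=289/19502: DF=(1 − 289/19502·(0.979100))/(1+289/19502) = 9711/10000 ≈ 0.971100
step 3 [1.5y] zero: DF = P = 9213/10000 ≈ 0.921300
step 4 [2y] bond c/2=31/800: DF=(2127401/2000000 − 31/800·(0.979100+0.971100+0.921300))/(1+31/800) = 9169/10000 ≈ 0.916900
step 5 [2.5y] bond c/2=1/80: DF=(385953/400000 − 1/80·(0.979100+0.971100+0.921300+0.916900))/(1+1/80) = 4531/5000 ≈ 0.906200
step 6 [3y] bond c/2=13/800: DF=(7697219/8000000 − 13/800·(0.979100+0.971100+0.921300+0.916900+0.906200))/(1+13/800) = 8717/10000 ≈ 0.871700
step 7 [3.5y] zero: DF = P = 2107/2500 ≈ 0.842800
step 8 [4y] bond c/2=1/40: DF=(401521/400000 − 1/40·(0.979100+0.971100+0.921300+0.916900+0.906200+0.871700+0.842800))/(1+1/40) = 823/1000 ≈ 0.823000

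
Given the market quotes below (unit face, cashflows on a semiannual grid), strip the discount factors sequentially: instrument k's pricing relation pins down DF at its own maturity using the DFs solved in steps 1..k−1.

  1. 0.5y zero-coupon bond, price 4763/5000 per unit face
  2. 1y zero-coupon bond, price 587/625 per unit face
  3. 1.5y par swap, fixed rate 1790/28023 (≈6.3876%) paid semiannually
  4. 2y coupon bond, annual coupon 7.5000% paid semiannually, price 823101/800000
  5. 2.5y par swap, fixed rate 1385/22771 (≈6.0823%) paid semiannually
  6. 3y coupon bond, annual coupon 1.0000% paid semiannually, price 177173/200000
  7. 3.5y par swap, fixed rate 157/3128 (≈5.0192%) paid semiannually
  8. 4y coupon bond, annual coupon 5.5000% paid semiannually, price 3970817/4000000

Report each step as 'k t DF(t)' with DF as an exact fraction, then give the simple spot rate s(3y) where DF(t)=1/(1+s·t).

step 1 [0.5y] zero: DF = P = 4763/5000 ≈ 0.952600
step 2 [1y] zero: DF = P = 587/625 ≈ 0.939200
step 3 [1.5y] swap r/2=895/28023: DF=(1 − 895/28023·(0.952600+0.939200))/(1+895/28023) = 1821/2000 ≈ 0.910500
step 4 [2y] bond c/2=3/80: DF=(823101/800000 − 3/80·(0.952600+0.939200+0.910500))/(1+3/80) = 1113/1250 ≈ 0.890400
step 5 [2.5y] swap r/2=1385/45542: DF=(1 − 1385/45542·(0.952600+0.939200+0.910500+0.890400))/(1+1385/45542) = 1723/2000 ≈ 0.861500
step 6 [3y] bond c/2=1/200: DF=(177173/200000 − 1/200·(0.952600+0.939200+0.910500+0.890400+0.861500))/(1+1/200) = 2147/2500 ≈ 0.858800
step 7 [3.5y] swap r/2=157/6256: DF=(1 − 157/6256·(0.952600+0.939200+0.910500+0.890400+0.861500+0.858800))/(1+157/6256) = 843/1000 ≈ 0.843000
step 8 [4y] bond c/2=11/400: DF=(3970817/4000000 − 11/400·(0.952600+0.939200+0.910500+0.890400+0.861500+0.858800+0.843000))/(1+11/400) = 7987/10000 ≈ 0.798700

1 1/2 4763/5000
2 1 587/625
3 3/2 1821/2000
4 2 1113/1250
5 5/2 1723/2000
6 3 2147/2500
7 7/2 843/1000
8 4 7987/10000
s(3y) = (1/(2147/2500) − 1)/(3) = 353/6441 ≈ 5.4805%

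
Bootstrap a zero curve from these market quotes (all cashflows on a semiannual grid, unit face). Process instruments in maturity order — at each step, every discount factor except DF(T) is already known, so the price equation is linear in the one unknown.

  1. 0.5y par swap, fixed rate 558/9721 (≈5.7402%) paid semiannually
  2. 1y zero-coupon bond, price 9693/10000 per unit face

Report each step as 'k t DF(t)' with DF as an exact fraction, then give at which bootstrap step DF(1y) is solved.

step 1 [0.5y] swap r/2=279/9721: DF=(1 − 279/9721·(0))/(1+279/9721) = 9721/10000 ≈ 0.972100
step 2 [1y] zero: DF = P = 9693/10000 ≈ 0.969300

1 1/2 9721/10000
2 1 9693/10000
DF(1y) is solved at step 2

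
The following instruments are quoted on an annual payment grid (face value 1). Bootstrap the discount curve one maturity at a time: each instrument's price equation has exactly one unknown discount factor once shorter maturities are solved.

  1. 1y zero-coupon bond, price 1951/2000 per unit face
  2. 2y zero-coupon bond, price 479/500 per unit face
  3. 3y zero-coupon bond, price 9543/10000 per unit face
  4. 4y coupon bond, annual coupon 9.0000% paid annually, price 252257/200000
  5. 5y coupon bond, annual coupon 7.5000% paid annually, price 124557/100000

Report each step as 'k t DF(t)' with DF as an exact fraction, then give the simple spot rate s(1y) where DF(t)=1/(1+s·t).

step 1 [1y] zero: DF = P = 1951/2000 ≈ 0.975500
step 2 [2y] zero: DF = P = 479/500 ≈ 0.958000
step 3 [3y] zero: DF = P = 9543/10000 ≈ 0.954300
step 4 [4y] bond c/1=9/100: DF=(252257/200000 − 9/100·(0.975500+0.958000+0.954300))/(1+9/100) = 9187/10000 ≈ 0.918700
step 5 [5y] bond c/1=3/40: DF=(124557/100000 − 3/40·(0.975500+0.958000+0.954300+0.918700))/(1+3/40) = 8931/10000 ≈ 0.893100

1 1 1951/2000
2 2 479/500
3 3 9543/10000
4 4 9187/10000
5 5 8931/10000
s(1y) = (1/(1951/2000) − 1)/(1) = 49/1951 ≈ 2.5115%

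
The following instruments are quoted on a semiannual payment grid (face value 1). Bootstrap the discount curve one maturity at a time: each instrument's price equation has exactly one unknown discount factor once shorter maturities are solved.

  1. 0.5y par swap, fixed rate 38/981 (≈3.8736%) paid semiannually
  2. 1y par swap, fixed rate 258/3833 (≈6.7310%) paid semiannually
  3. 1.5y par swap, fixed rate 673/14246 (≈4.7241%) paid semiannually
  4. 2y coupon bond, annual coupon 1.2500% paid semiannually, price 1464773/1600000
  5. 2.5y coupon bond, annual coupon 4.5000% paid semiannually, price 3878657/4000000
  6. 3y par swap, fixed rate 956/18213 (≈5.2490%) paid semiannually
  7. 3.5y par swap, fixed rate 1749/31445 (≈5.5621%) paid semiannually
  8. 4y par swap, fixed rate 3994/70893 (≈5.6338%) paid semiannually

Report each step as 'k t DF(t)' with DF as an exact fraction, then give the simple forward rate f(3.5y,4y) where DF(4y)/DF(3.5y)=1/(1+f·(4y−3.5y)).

1 1/2 981/1000
2 1 1871/2000
3 3/2 9327/10000
4 2 8921/10000
5 5/2 433/500
6 3 4283/5000
7 7/2 8251/10000
8 4 8003/10000
f(3.5y,4y) = ((8251/10000)/(8003/10000) − 1)/(1/2) = 496/8003 ≈ 6.1977%

step 1 [0.5y] swap r/2=19/981: DF=(1 − 19/981·(0))/(1+19/981) = 981/1000 ≈ 0.981000
step 2 [1y] swap r/2=129/3833: DF=(1 − 129/3833·(0.981000))/(1+129/3833) = 1871/2000 ≈ 0.935500
step 3 [1.5y] swap r/2=673/28492: DF=(1 − 673/28492·(0.981000+0.935500))/(1+673/28492) = 9327/10000 ≈ 0.932700
step 4 [2y] bond c/2=1/160: DF=(1464773/1600000 − 1/160·(0.981000+0.935500+0.932700))/(1+1/160) = 8921/10000 ≈ 0.892100
step 5 [2.5y] bond c/2=9/400: DF=(3878657/4000000 − 9/400·(0.981000+0.935500+0.932700+0.892100))/(1+9/400) = 433/500 ≈ 0.866000
step 6 [3y] swap r/2=478/18213: DF=(1 − 478/18213·(0.981000+0.935500+0.932700+0.892100+0.866000))/(1+478/18213) = 4283/5000 ≈ 0.856600
step 7 [3.5y] swap r/2=1749/62890: DF=(1 − 1749/62890·(0.981000+0.935500+0.932700+0.892100+0.866000+0.856600))/(1+1749/62890) = 8251/10000 ≈ 0.825100
step 8 [4y] swap r/2=1997/70893: DF=(1 − 1997/70893·(0.981000+0.935500+0.932700+0.892100+0.866000+0.856600+0.825100))/(1+1997/70893) = 8003/10000 ≈ 0.800300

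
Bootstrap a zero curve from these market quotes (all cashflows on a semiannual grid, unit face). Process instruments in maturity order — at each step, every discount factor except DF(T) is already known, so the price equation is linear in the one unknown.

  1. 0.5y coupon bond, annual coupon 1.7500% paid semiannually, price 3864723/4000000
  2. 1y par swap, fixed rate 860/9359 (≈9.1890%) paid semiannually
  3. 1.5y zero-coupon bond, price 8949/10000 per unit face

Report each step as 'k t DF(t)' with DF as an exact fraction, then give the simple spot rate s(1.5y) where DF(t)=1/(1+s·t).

step 1 [0.5y] bond c/2=7/800: DF=(3864723/4000000 − 7/800·(0))/(1+7/800) = 4789/5000 ≈ 0.957800
step 2 [1y] swap r/2=430/9359: DF=(1 − 430/9359·(0.957800))/(1+430/9359) = 457/500 ≈ 0.914000
step 3 [1.5y] zero: DF = P = 8949/10000 ≈ 0.894900

1 1/2 4789/5000
2 1 457/500
3 3/2 8949/10000
s(1.5y) = (1/(8949/10000) − 1)/(3/2) = 2102/26847 ≈ 7.8296%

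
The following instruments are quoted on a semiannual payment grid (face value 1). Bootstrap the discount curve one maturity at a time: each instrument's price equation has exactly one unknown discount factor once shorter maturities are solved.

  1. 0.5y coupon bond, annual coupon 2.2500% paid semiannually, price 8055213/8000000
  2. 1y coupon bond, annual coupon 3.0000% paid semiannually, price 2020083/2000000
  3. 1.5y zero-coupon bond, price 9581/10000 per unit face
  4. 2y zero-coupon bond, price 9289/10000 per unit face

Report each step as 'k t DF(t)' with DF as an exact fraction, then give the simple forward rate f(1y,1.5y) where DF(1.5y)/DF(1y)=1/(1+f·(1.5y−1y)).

step 1 [0.5y] bond c/2=9/800: DF=(8055213/8000000 − 9/800·(0))/(1+9/800) = 9957/10000 ≈ 0.995700
step 2 [1y] bond c/2=3/200: DF=(2020083/2000000 − 3/200·(0.995700))/(1+3/200) = 2451/2500 ≈ 0.980400
step 3 [1.5y] zero: DF = P = 9581/10000 ≈ 0.958100
step 4 [2y] zero: DF = P = 9289/10000 ≈ 0.928900

1 1/2 9957/10000
2 1 2451/2500
3 3/2 9581/10000
4 2 9289/10000
f(1y,1.5y) = ((2451/2500)/(9581/10000) − 1)/(1/2) = 446/9581 ≈ 4.6550%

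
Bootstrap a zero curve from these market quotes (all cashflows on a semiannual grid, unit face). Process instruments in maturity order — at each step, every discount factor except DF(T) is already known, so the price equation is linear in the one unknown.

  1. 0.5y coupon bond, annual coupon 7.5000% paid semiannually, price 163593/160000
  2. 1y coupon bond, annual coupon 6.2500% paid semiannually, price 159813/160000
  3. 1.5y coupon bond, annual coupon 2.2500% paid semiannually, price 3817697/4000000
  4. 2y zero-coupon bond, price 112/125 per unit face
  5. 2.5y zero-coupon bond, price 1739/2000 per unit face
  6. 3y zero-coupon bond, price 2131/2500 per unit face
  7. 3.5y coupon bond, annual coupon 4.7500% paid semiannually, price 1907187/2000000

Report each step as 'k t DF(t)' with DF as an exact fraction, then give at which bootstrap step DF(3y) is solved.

step 1 [0.5y] bond c/2=3/80: DF=(163593/160000 − 3/80·(0))/(1+3/80) = 1971/2000 ≈ 0.985500
step 2 [1y] bond c/2=1/32: DF=(159813/160000 − 1/32·(0.985500))/(1+1/32) = 9387/10000 ≈ 0.938700
step 3 [1.5y] bond c/2=9/800: DF=(3817697/4000000 − 9/800·(0.985500+0.938700))/(1+9/800) = 1153/1250 ≈ 0.922400
step 4 [2y] zero: DF = P = 112/125 ≈ 0.896000
step 5 [2.5y] zero: DF = P = 1739/2000 ≈ 0.869500
step 6 [3y] zero: DF = P = 2131/2500 ≈ 0.852400
step 7 [3.5y] bond c/2=19/800: DF=(1907187/2000000 − 19/800·(0.985500+0.938700+0.922400+0.896000+0.869500+0.852400))/(1+19/800) = 8047/10000 ≈ 0.804700

1 1/2 1971/2000
2 1 9387/10000
3 3/2 1153/1250
4 2 112/125
5 5/2 1739/2000
6 3 2131/2500
7 7/2 8047/10000
DF(3y) is solved at step 6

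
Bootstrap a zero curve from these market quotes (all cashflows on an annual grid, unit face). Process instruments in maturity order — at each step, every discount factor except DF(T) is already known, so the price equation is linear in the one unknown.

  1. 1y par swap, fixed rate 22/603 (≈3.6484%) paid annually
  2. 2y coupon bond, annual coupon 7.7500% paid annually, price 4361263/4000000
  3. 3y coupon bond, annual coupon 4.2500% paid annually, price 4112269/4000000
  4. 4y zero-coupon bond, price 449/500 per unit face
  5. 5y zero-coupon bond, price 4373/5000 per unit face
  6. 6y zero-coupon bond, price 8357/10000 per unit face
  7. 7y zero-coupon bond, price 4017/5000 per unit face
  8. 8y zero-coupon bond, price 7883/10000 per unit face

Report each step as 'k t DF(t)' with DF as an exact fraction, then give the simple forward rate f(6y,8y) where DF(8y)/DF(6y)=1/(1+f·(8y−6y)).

1 1 603/625
2 2 377/400
3 3 2271/2500
4 4 449/500
5 5 4373/5000
6 6 8357/10000
7 7 4017/5000
8 8 7883/10000
f(6y,8y) = ((8357/10000)/(7883/10000) − 1)/(2) = 237/7883 ≈ 3.0065%

step 1 [1y] swap r/1=22/603: DF=(1 − 22/603·(0))/(1+22/603) = 603/625 ≈ 0.964800
step 2 [2y] bond c/1=31/400: DF=(4361263/4000000 − 31/400·(0.964800))/(1+31/400) = 377/400 ≈ 0.942500
step 3 [3y] bond c/1=17/400: DF=(4112269/4000000 − 17/400·(0.964800+0.942500))/(1+17/400) = 2271/2500 ≈ 0.908400
step 4 [4y] zero: DF = P = 449/500 ≈ 0.898000
step 5 [5y] zero: DF = P = 4373/5000 ≈ 0.874600
step 6 [6y] zero: DF = P = 8357/10000 ≈ 0.835700
step 7 [7y] zero: DF = P = 4017/5000 ≈ 0.803400
step 8 [8y] zero: DF = P = 7883/10000 ≈ 0.788300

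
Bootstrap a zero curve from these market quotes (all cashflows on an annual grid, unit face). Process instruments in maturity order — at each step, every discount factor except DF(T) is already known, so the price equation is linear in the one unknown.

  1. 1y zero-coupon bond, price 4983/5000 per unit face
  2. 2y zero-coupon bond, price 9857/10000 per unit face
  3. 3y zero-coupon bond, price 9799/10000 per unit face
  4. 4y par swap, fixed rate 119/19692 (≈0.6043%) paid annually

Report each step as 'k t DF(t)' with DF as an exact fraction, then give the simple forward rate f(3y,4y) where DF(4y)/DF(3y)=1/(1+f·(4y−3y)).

step 1 [1y] zero: DF = P = 4983/5000 ≈ 0.996600
step 2 [2y] zero: DF = P = 9857/10000 ≈ 0.985700
step 3 [3y] zero: DF = P = 9799/10000 ≈ 0.979900
step 4 [4y] swap r/1=119/19692: DF=(1 − 119/19692·(0.996600+0.985700+0.979900))/(1+119/19692) = 4881/5000 ≈ 0.976200

1 1 4983/5000
2 2 9857/10000
3 3 9799/10000
4 4 4881/5000
f(3y,4y) = ((9799/10000)/(4881/5000) − 1)/(1) = 37/9762 ≈ 0.3790%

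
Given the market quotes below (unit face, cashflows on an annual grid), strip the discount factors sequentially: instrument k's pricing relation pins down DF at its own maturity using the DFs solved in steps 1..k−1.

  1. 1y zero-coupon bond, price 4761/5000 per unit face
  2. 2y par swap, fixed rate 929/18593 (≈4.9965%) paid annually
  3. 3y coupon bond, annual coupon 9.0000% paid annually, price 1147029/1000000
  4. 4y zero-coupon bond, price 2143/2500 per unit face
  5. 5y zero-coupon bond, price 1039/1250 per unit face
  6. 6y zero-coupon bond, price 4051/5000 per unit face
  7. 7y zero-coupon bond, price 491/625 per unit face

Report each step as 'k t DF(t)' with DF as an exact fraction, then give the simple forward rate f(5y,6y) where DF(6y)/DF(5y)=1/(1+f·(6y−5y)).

1 1 4761/5000
2 2 9071/10000
3 3 2247/2500
4 4 2143/2500
5 5 1039/1250
6 6 4051/5000
7 7 491/625
f(5y,6y) = ((1039/1250)/(4051/5000) − 1)/(1) = 105/4051 ≈ 2.5920%

step 1 [1y] zero: DF = P = 4761/5000 ≈ 0.952200
step 2 [2y] swap r/1=929/18593: DF=(1 − 929/18593·(0.952200))/(1+929/18593) = 9071/10000 ≈ 0.907100
step 3 [3y] bond c/1=9/100: DF=(1147029/1000000 − 9/100·(0.952200+0.907100))/(1+9/100) = 2247/2500 ≈ 0.898800
step 4 [4y] zero: DF = P = 2143/2500 ≈ 0.857200
step 5 [5y] zero: DF = P = 1039/1250 ≈ 0.831200
step 6 [6y] zero: DF = P = 4051/5000 ≈ 0.810200
step 7 [7y] zero: DF = P = 491/625 ≈ 0.785600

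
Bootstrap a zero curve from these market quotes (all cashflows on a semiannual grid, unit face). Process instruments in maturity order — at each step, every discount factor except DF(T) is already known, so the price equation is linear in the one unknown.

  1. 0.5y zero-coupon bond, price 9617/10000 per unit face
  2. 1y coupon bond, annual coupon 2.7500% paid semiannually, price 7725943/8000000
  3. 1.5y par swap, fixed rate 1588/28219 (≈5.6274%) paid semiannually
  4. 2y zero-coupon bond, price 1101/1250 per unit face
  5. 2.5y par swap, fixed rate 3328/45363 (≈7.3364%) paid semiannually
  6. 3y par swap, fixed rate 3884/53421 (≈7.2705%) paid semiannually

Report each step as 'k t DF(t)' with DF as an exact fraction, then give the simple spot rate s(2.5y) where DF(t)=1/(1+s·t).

1 1/2 9617/10000
2 1 2349/2500
3 3/2 4603/5000
4 2 1101/1250
5 5/2 521/625
6 3 4029/5000
s(2.5y) = (1/(521/625) − 1)/(5/2) = 208/2605 ≈ 7.9846%

step 1 [0.5y] zero: DF = P = 9617/10000 ≈ 0.961700
step 2 [1y] bond c/2=11/800: DF=(7725943/8000000 − 11/800·(0.961700))/(1+11/800) = 2349/2500 ≈ 0.939600
step 3 [1.5y] swap r/2=794/28219: DF=(1 − 794/28219·(0.961700+0.939600))/(1+794/28219) = 4603/5000 ≈ 0.920600
step 4 [2y] zero: DF = P = 1101/1250 ≈ 0.880800
step 5 [2.5y] swap r/2=1664/45363: DF=(1 − 1664/45363·(0.961700+0.939600+0.920600+0.880800))/(1+1664/45363) = 521/625 ≈ 0.833600
step 6 [3y] swap r/2=1942/53421: DF=(1 − 1942/53421·(0.961700+0.939600+0.920600+0.880800+0.833600))/(1+1942/53421) = 4029/5000 ≈ 0.805800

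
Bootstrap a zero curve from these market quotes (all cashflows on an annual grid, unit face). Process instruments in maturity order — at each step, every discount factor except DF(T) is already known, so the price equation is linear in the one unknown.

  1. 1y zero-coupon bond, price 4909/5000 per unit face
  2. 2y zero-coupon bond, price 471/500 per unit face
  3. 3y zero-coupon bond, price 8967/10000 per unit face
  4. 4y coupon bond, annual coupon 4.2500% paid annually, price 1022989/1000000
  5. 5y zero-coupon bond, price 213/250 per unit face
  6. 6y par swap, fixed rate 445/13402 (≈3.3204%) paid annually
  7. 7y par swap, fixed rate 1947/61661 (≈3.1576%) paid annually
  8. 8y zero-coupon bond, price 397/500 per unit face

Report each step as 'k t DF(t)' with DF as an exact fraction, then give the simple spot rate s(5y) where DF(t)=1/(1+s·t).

1 1 4909/5000
2 2 471/500
3 3 8967/10000
4 4 8663/10000
5 5 213/250
6 6 411/500
7 7 8053/10000
8 8 397/500
s(5y) = (1/(213/250) − 1)/(5) = 37/1065 ≈ 3.4742%

step 1 [1y] zero: DF = P = 4909/5000 ≈ 0.981800
step 2 [2y] zero: DF = P = 471/500 ≈ 0.942000
step 3 [3y] zero: DF = P = 8967/10000 ≈ 0.896700
step 4 [4y] bond c/1=17/400: DF=(1022989/1000000 − 17/400·(0.981800+0.942000+0.896700))/(1+17/400) = 8663/10000 ≈ 0.866300
step 5 [5y] zero: DF = P = 213/250 ≈ 0.852000
step 6 [6y] swap r/1=445/13402: DF=(1 − 445/13402·(0.981800+0.942000+0.896700+0.866300+0.852000))/(1+445/13402) = 411/500 ≈ 0.822000
step 7 [7y] swap r/1=1947/61661: DF=(1 − 1947/61661·(0.981800+0.942000+0.896700+0.866300+0.852000+0.822000))/(1+1947/61661) = 8053/10000 ≈ 0.805300
step 8 [8y] zero: DF = P = 397/500 ≈ 0.794000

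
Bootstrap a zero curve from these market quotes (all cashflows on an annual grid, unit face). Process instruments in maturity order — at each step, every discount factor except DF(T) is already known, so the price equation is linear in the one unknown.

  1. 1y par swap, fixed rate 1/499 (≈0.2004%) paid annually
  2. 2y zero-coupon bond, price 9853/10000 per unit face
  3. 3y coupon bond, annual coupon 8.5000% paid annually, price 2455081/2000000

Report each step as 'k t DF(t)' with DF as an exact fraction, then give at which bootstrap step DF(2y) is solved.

step 1 [1y] swap r/1=1/499: DF=(1 − 1/499·(0))/(1+1/499) = 499/500 ≈ 0.998000
step 2 [2y] zero: DF = P = 9853/10000 ≈ 0.985300
step 3 [3y] bond c/1=17/200: DF=(2455081/2000000 − 17/200·(0.998000+0.985300))/(1+17/200) = 122/125 ≈ 0.976000

1 1 499/500
2 2 9853/10000
3 3 122/125
DF(2y) is solved at step 2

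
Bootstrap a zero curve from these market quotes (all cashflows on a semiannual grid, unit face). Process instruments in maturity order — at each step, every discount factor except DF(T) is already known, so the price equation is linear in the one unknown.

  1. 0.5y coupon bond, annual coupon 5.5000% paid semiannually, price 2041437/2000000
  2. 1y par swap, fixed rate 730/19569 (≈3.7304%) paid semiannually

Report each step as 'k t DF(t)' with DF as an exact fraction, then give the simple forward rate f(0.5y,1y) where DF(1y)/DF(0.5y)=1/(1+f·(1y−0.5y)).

step 1 [0.5y] bond c/2=11/400: DF=(2041437/2000000 − 11/400·(0))/(1+11/400) = 4967/5000 ≈ 0.993400
step 2 [1y] swap r/2=365/19569: DF=(1 − 365/19569·(0.993400))/(1+365/19569) = 1927/2000 ≈ 0.963500

1 1/2 4967/5000
2 1 1927/2000
f(0.5y,1y) = ((4967/5000)/(1927/2000) − 1)/(1/2) = 598/9635 ≈ 6.2065%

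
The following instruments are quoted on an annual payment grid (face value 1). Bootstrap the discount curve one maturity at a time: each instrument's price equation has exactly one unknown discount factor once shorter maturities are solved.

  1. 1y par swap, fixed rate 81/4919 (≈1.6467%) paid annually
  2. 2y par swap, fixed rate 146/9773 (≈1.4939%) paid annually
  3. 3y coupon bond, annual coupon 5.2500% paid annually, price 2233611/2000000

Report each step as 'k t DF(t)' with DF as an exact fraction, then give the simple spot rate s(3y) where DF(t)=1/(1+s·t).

1 1 4919/5000
2 2 2427/2500
3 3 2409/2500
s(3y) = (1/(2409/2500) − 1)/(3) = 91/7227 ≈ 1.2592%

step 1 [1y] swap r/1=81/4919: DF=(1 − 81/4919·(0))/(1+81/4919) = 4919/5000 ≈ 0.983800
step 2 [2y] swap r/1=146/9773: DF=(1 − 146/9773·(0.983800))/(1+146/9773) = 2427/2500 ≈ 0.970800
step 3 [3y] bond c/1=21/400: DF=(2233611/2000000 − 21/400·(0.983800+0.970800))/(1+21/400) = 2409/2500 ≈ 0.963600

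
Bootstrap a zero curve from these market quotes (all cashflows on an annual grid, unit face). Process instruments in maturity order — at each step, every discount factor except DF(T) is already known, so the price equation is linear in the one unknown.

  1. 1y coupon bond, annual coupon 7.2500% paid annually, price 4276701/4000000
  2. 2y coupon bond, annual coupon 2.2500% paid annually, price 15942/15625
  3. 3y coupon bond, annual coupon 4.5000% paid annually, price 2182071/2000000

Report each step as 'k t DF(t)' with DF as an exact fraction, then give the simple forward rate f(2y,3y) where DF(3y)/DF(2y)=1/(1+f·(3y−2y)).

step 1 [1y] bond c/1=29/400: DF=(4276701/4000000 − 29/400·(0))/(1+29/400) = 9969/10000 ≈ 0.996900
step 2 [2y] bond c/1=9/400: DF=(15942/15625 − 9/400·(0.996900))/(1+9/400) = 9759/10000 ≈ 0.975900
step 3 [3y] bond c/1=9/200: DF=(2182071/2000000 − 9/200·(0.996900+0.975900))/(1+9/200) = 9591/10000 ≈ 0.959100

1 1 9969/10000
2 2 9759/10000
3 3 9591/10000
f(2y,3y) = ((9759/10000)/(9591/10000) − 1)/(1) = 56/3197 ≈ 1.7516%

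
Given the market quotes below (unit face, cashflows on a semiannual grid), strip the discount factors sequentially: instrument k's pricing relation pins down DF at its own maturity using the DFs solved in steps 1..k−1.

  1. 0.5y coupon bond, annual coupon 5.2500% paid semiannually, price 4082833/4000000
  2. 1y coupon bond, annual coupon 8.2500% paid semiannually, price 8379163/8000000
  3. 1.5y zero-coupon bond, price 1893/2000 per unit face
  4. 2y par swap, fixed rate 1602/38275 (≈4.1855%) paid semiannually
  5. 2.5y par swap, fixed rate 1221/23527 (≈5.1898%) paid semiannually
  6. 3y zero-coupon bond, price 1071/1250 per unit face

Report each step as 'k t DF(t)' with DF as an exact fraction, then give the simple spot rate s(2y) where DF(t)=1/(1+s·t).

1 1/2 4973/5000
2 1 1933/2000
3 3/2 1893/2000
4 2 9199/10000
5 5/2 8779/10000
6 3 1071/1250
s(2y) = (1/(9199/10000) − 1)/(2) = 801/18398 ≈ 4.3537%

step 1 [0.5y] bond c/2=21/800: DF=(4082833/4000000 − 21/800·(0))/(1+21/800) = 4973/5000 ≈ 0.994600
step 2 [1y] bond c/2=33/800: DF=(8379163/8000000 − 33/800·(0.994600))/(1+33/800) = 1933/2000 ≈ 0.966500
step 3 [1.5y] zero: DF = P = 1893/2000 ≈ 0.946500
step 4 [2y] swap r/2=801/38275: DF=(1 − 801/38275·(0.994600+0.966500+0.946500))/(1+801/38275) = 9199/10000 ≈ 0.919900
step 5 [2.5y] swap r/2=1221/47054: DF=(1 − 1221/47054·(0.994600+0.966500+0.946500+0.919900))/(1+1221/47054) = 8779/10000 ≈ 0.877900
step 6 [3y] zero: DF = P = 1071/1250 ≈ 0.856800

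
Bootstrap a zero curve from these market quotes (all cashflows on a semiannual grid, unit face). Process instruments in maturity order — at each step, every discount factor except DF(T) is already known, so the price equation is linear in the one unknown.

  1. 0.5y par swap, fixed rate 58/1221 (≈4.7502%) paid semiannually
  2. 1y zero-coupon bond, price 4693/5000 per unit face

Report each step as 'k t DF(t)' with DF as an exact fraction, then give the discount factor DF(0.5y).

1 1/2 1221/1250
2 1 4693/5000
DF(0.5y) = 1221/1250 ≈ 0.976800

step 1 [0.5y] swap r/2=29/1221: DF=(1 − 29/1221·(0))/(1+29/1221) = 1221/1250 ≈ 0.976800
step 2 [1y] zero: DF = P = 4693/5000 ≈ 0.938600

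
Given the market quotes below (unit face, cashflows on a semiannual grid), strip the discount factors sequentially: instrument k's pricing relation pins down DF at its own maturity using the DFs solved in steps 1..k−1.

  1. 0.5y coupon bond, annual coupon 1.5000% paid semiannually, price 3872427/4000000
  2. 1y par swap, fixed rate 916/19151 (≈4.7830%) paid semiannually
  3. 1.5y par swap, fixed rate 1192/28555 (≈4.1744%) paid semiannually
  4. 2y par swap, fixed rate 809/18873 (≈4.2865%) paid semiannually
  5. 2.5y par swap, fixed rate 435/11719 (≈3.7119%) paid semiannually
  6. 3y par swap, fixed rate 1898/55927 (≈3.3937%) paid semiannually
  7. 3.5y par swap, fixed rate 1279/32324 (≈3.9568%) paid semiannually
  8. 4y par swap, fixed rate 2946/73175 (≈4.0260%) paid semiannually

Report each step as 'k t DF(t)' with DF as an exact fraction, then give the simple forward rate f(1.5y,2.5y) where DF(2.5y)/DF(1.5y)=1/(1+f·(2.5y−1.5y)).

1 1/2 9609/10000
2 1 4771/5000
3 3/2 2351/2500
4 2 9191/10000
5 5/2 913/1000
6 3 9051/10000
7 7/2 8721/10000
8 4 8527/10000
f(1.5y,2.5y) = ((2351/2500)/(913/1000) − 1)/(1) = 137/4565 ≈ 3.0011%

step 1 [0.5y] bond c/2=3/400: DF=(3872427/4000000 − 3/400·(0))/(1+3/400) = 9609/10000 ≈ 0.960900
step 2 [1y] swap r/2=458/19151: DF=(1 − 458/19151·(0.960900))/(1+458/19151) = 4771/5000 ≈ 0.954200
step 3 [1.5y] swap r/2=596/28555: DF=(1 − 596/28555·(0.960900+0.954200))/(1+596/28555) = 2351/2500 ≈ 0.940400
step 4 [2y] swap r/2=809/37746: DF=(1 − 809/37746·(0.960900+0.954200+0.940400))/(1+809/37746) = 9191/10000 ≈ 0.919100
step 5 [2.5y] swap r/2=435/23438: DF=(1 − 435/23438·(0.960900+0.954200+0.940400+0.919100))/(1+435/23438) = 913/1000 ≈ 0.913000
step 6 [3y] swap r/2=949/55927: DF=(1 − 949/55927·(0.960900+0.954200+0.940400+0.919100+0.913000))/(1+949/55927) = 9051/10000 ≈ 0.905100
step 7 [3.5y] swap r/2=1279/64648: DF=(1 − 1279/64648·(0.960900+0.954200+0.940400+0.919100+0.913000+0.905100))/(1+1279/64648) = 8721/10000 ≈ 0.872100
step 8 [4y] swap r/2=1473/73175: DF=(1 − 1473/73175·(0.960900+0.954200+0.940400+0.919100+0.913000+0.905100+0.872100))/(1+1473/73175) = 8527/10000 ≈ 0.852700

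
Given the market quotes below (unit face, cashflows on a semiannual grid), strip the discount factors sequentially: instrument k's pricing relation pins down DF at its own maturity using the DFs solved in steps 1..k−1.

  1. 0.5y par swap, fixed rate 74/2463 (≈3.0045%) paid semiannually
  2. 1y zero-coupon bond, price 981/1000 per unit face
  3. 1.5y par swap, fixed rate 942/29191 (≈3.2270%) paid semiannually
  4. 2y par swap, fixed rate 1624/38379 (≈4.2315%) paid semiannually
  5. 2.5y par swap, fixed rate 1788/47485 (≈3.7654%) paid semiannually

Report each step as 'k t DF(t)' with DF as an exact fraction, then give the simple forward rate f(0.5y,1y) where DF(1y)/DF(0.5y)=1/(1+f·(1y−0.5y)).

step 1 [0.5y] swap r/2=37/2463: DF=(1 − 37/2463·(0))/(1+37/2463) = 2463/2500 ≈ 0.985200
step 2 [1y] zero: DF = P = 981/1000 ≈ 0.981000
step 3 [1.5y] swap r/2=471/29191: DF=(1 − 471/29191·(0.985200+0.981000))/(1+471/29191) = 9529/10000 ≈ 0.952900
step 4 [2y] swap r/2=812/38379: DF=(1 − 812/38379·(0.985200+0.981000+0.952900))/(1+812/38379) = 2297/2500 ≈ 0.918800
step 5 [2.5y] swap r/2=894/47485: DF=(1 − 894/47485·(0.985200+0.981000+0.952900+0.918800))/(1+894/47485) = 4553/5000 ≈ 0.910600

1 1/2 2463/2500
2 1 981/1000
3 3/2 9529/10000
4 2 2297/2500
5 5/2 4553/5000
f(0.5y,1y) = ((2463/2500)/(981/1000) − 1)/(1/2) = 14/1635 ≈ 0.8563%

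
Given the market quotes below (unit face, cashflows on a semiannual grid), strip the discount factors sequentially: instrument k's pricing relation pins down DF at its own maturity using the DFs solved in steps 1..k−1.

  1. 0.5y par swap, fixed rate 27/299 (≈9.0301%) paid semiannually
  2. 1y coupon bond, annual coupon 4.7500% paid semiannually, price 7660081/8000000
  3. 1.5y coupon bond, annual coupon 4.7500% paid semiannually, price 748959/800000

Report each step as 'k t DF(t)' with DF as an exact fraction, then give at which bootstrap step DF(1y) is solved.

1 1/2 598/625
2 1 9131/10000
3 3/2 8711/10000
DF(1y) is solved at step 2

step 1 [0.5y] swap r/2=27/598: DF=(1 − 27/598·(0))/(1+27/598) = 598/625 ≈ 0.956800
step 2 [1y] bond c/2=19/800: DF=(7660081/8000000 − 19/800·(0.956800))/(1+19/800) = 9131/10000 ≈ 0.913100
step 3 [1.5y] bond c/2=19/800: DF=(748959/800000 − 19/800·(0.956800+0.913100))/(1+19/800) = 8711/10000 ≈ 0.871100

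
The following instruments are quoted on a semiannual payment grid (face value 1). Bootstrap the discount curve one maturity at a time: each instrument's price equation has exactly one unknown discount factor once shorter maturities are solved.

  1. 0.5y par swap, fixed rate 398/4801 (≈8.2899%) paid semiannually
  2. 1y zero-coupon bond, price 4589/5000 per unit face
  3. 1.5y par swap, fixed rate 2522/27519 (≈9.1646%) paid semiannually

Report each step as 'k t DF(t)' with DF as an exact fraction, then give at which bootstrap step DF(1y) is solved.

step 1 [0.5y] swap r/2=199/4801: DF=(1 − 199/4801·(0))/(1+199/4801) = 4801/5000 ≈ 0.960200
step 2 [1y] zero: DF = P = 4589/5000 ≈ 0.917800
step 3 [1.5y] swap r/2=1261/27519: DF=(1 − 1261/27519·(0.960200+0.917800))/(1+1261/27519) = 8739/10000 ≈ 0.873900

1 1/2 4801/5000
2 1 4589/5000
3 3/2 8739/10000
DF(1y) is solved at step 2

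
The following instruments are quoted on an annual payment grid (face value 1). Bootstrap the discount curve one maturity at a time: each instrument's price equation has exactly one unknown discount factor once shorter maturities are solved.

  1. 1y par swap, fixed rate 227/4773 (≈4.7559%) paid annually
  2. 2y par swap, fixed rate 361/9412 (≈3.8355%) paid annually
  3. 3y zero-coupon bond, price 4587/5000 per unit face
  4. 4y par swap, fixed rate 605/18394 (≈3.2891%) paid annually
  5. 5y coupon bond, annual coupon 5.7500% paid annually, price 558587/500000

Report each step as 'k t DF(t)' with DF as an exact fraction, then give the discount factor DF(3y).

step 1 [1y] swap r/1=227/4773: DF=(1 − 227/4773·(0))/(1+227/4773) = 4773/5000 ≈ 0.954600
step 2 [2y] swap r/1=361/9412: DF=(1 − 361/9412·(0.954600))/(1+361/9412) = 4639/5000 ≈ 0.927800
step 3 [3y] zero: DF = P = 4587/5000 ≈ 0.917400
step 4 [4y] swap r/1=605/18394: DF=(1 − 605/18394·(0.954600+0.927800+0.917400))/(1+605/18394) = 879/1000 ≈ 0.879000
step 5 [5y] bond c/1=23/400: DF=(558587/500000 − 23/400·(0.954600+0.927800+0.917400+0.879000))/(1+23/400) = 2141/2500 ≈ 0.856400

1 1 4773/5000
2 2 4639/5000
3 3 4587/5000
4 4 879/1000
5 5 2141/2500
DF(3y) = 4587/5000 ≈ 0.917400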